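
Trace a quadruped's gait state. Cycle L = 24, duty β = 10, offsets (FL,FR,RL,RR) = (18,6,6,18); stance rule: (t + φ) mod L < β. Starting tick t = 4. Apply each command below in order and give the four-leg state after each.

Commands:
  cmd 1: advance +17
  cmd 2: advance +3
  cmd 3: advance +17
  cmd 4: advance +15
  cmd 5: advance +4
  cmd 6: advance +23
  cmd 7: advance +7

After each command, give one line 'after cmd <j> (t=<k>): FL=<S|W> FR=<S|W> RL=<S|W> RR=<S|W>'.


after cmd 1 (t=21): FL=W FR=S RL=S RR=W
after cmd 2 (t=24): FL=W FR=S RL=S RR=W
after cmd 3 (t=41): FL=W FR=W RL=W RR=W
after cmd 4 (t=56): FL=S FR=W RL=W RR=S
after cmd 5 (t=60): FL=S FR=W RL=W RR=S
after cmd 6 (t=83): FL=S FR=W RL=W RR=S
after cmd 7 (t=90): FL=W FR=S RL=S RR=W

start t=4: FL=W FR=W RL=W RR=W
cmd 1: advance +17 → t=21, phase=(15,3,3,15) → FL=W FR=S RL=S RR=W
cmd 2: advance +3 → t=24, phase=(18,6,6,18) → FL=W FR=S RL=S RR=W
cmd 3: advance +17 → t=41, phase=(11,23,23,11) → FL=W FR=W RL=W RR=W
cmd 4: advance +15 → t=56, phase=(2,14,14,2) → FL=S FR=W RL=W RR=S
cmd 5: advance +4 → t=60, phase=(6,18,18,6) → FL=S FR=W RL=W RR=S
cmd 6: advance +23 → t=83, phase=(5,17,17,5) → FL=S FR=W RL=W RR=S
cmd 7: advance +7 → t=90, phase=(12,0,0,12) → FL=W FR=S RL=S RR=W


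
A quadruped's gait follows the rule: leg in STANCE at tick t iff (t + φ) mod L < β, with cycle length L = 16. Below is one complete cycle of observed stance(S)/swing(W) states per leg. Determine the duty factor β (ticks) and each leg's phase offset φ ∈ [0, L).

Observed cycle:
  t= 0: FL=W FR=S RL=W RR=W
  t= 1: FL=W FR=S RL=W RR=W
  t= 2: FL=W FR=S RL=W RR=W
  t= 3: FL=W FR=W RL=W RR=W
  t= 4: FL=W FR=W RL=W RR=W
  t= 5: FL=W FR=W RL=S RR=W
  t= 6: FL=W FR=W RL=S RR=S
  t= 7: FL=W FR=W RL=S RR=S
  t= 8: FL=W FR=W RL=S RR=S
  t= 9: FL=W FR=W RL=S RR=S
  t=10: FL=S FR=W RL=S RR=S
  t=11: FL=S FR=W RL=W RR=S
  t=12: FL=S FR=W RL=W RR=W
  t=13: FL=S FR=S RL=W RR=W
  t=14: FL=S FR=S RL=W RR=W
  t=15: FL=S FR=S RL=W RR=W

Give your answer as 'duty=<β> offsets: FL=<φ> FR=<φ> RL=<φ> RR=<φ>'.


duty β = stance ticks per leg = 6
FL: stance ticks = 6; W→S at t=10 → φ=6
FR: stance ticks = 6; W→S at t=13 → φ=3
RL: stance ticks = 6; W→S at t=5 → φ=11
RR: stance ticks = 6; W→S at t=6 → φ=10

duty=6 offsets: FL=6 FR=3 RL=11 RR=10


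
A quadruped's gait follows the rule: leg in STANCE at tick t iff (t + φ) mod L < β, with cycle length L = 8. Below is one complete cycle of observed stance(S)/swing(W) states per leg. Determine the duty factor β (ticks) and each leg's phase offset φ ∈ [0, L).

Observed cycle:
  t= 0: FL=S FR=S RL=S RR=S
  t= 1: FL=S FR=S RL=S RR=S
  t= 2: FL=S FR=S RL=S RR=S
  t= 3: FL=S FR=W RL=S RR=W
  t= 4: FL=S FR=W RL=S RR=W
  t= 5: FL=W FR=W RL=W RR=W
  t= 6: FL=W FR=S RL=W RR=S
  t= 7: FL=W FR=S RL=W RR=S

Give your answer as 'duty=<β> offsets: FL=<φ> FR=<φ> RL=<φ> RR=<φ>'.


duty β = stance ticks per leg = 5
FL: stance ticks = 5; W→S at t=0 → φ=0
FR: stance ticks = 5; W→S at t=6 → φ=2
RL: stance ticks = 5; W→S at t=0 → φ=0
RR: stance ticks = 5; W→S at t=6 → φ=2

duty=5 offsets: FL=0 FR=2 RL=0 RR=2


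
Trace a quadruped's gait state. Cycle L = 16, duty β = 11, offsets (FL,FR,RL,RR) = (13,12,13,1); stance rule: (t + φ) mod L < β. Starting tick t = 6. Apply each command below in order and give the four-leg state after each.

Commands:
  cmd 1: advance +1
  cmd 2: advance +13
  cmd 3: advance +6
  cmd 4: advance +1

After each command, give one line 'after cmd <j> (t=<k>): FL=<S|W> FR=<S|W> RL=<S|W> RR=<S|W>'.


start t=6: FL=S FR=S RL=S RR=S
cmd 1: advance +1 → t=7, phase=(4,3,4,8) → FL=S FR=S RL=S RR=S
cmd 2: advance +13 → t=20, phase=(1,0,1,5) → FL=S FR=S RL=S RR=S
cmd 3: advance +6 → t=26, phase=(7,6,7,11) → FL=S FR=S RL=S RR=W
cmd 4: advance +1 → t=27, phase=(8,7,8,12) → FL=S FR=S RL=S RR=W

after cmd 1 (t=7): FL=S FR=S RL=S RR=S
after cmd 2 (t=20): FL=S FR=S RL=S RR=S
after cmd 3 (t=26): FL=S FR=S RL=S RR=W
after cmd 4 (t=27): FL=S FR=S RL=S RR=W


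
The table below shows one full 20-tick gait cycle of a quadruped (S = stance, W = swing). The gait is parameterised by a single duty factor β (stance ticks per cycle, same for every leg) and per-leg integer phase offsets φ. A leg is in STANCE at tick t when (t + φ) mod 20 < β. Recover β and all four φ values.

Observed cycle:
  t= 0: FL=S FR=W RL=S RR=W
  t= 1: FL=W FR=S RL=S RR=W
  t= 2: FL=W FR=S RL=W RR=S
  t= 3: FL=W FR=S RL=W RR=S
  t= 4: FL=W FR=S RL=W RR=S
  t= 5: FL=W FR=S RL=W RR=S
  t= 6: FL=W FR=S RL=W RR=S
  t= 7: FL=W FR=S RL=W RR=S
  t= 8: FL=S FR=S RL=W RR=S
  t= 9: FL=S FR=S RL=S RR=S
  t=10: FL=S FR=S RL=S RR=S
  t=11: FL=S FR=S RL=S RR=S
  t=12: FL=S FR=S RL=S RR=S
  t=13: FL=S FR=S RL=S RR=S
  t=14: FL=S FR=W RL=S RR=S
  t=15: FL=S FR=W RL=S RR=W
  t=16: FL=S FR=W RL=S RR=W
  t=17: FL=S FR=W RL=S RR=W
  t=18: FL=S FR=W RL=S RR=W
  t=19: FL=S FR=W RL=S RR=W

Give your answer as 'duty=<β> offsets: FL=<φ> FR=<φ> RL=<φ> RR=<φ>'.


duty=13 offsets: FL=12 FR=19 RL=11 RR=18

duty β = stance ticks per leg = 13
FL: stance ticks = 13; W→S at t=8 → φ=12
FR: stance ticks = 13; W→S at t=1 → φ=19
RL: stance ticks = 13; W→S at t=9 → φ=11
RR: stance ticks = 13; W→S at t=2 → φ=18


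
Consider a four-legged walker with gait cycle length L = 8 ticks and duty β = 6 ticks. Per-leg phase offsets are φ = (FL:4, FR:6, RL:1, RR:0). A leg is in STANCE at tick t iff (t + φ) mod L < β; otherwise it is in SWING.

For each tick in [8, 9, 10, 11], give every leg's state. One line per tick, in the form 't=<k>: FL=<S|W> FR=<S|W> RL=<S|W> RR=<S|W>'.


t=8: phase=(4,6,1,0) vs β=6 → FL=S FR=W RL=S RR=S
t=9: phase=(5,7,2,1) vs β=6 → FL=S FR=W RL=S RR=S
t=10: phase=(6,0,3,2) vs β=6 → FL=W FR=S RL=S RR=S
t=11: phase=(7,1,4,3) vs β=6 → FL=W FR=S RL=S RR=S

t=8: FL=S FR=W RL=S RR=S
t=9: FL=S FR=W RL=S RR=S
t=10: FL=W FR=S RL=S RR=S
t=11: FL=W FR=S RL=S RR=S


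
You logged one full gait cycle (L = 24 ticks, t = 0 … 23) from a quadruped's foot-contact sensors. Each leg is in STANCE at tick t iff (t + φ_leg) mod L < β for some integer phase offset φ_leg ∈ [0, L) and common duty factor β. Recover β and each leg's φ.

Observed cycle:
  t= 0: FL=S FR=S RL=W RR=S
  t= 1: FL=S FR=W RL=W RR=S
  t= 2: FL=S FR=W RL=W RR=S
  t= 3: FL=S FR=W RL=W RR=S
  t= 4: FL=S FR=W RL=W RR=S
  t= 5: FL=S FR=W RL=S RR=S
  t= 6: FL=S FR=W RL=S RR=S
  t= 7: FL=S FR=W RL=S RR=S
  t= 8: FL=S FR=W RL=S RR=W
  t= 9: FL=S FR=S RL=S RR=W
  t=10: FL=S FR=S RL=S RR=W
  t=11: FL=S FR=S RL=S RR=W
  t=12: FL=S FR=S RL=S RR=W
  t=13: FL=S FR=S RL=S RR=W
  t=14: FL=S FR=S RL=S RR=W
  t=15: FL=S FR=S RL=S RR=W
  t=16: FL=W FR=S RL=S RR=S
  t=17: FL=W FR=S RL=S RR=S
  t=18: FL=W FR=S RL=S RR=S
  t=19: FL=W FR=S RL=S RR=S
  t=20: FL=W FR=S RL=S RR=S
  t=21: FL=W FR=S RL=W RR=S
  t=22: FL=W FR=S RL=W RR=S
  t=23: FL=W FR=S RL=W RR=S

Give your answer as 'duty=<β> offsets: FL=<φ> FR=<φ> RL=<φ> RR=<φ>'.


duty β = stance ticks per leg = 16
FL: stance ticks = 16; W→S at t=0 → φ=0
FR: stance ticks = 16; W→S at t=9 → φ=15
RL: stance ticks = 16; W→S at t=5 → φ=19
RR: stance ticks = 16; W→S at t=16 → φ=8

duty=16 offsets: FL=0 FR=15 RL=19 RR=8


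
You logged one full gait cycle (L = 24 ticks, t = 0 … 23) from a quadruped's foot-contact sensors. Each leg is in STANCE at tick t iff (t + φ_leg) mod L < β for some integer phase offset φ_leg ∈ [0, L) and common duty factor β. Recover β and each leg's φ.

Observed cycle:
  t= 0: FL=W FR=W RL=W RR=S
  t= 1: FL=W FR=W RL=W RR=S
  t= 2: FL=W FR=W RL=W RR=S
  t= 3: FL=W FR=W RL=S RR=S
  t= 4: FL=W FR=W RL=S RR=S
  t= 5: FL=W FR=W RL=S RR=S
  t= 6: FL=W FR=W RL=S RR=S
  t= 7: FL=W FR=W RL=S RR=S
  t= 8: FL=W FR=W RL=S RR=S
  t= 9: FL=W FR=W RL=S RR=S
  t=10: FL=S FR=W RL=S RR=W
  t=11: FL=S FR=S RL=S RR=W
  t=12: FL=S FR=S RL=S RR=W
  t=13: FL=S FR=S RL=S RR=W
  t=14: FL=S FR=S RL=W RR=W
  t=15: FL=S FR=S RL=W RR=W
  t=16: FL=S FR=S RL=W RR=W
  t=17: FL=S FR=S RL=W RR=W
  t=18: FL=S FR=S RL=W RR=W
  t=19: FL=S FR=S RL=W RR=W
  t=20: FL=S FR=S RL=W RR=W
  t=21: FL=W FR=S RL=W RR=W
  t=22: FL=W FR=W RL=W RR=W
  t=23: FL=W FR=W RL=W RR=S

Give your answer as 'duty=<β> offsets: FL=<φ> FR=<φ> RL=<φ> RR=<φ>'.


duty β = stance ticks per leg = 11
FL: stance ticks = 11; W→S at t=10 → φ=14
FR: stance ticks = 11; W→S at t=11 → φ=13
RL: stance ticks = 11; W→S at t=3 → φ=21
RR: stance ticks = 11; W→S at t=23 → φ=1

duty=11 offsets: FL=14 FR=13 RL=21 RR=1


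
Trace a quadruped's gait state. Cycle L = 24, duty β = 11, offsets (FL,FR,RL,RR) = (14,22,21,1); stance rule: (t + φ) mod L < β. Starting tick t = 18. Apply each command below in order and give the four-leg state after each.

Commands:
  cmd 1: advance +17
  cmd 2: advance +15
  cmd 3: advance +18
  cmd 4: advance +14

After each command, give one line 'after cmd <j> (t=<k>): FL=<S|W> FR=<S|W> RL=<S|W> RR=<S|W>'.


after cmd 1 (t=35): FL=S FR=S RL=S RR=W
after cmd 2 (t=50): FL=W FR=S RL=W RR=S
after cmd 3 (t=68): FL=S FR=W RL=W RR=W
after cmd 4 (t=82): FL=S FR=S RL=S RR=W

start t=18: FL=S FR=W RL=W RR=W
cmd 1: advance +17 → t=35, phase=(1,9,8,12) → FL=S FR=S RL=S RR=W
cmd 2: advance +15 → t=50, phase=(16,0,23,3) → FL=W FR=S RL=W RR=S
cmd 3: advance +18 → t=68, phase=(10,18,17,21) → FL=S FR=W RL=W RR=W
cmd 4: advance +14 → t=82, phase=(0,8,7,11) → FL=S FR=S RL=S RR=W


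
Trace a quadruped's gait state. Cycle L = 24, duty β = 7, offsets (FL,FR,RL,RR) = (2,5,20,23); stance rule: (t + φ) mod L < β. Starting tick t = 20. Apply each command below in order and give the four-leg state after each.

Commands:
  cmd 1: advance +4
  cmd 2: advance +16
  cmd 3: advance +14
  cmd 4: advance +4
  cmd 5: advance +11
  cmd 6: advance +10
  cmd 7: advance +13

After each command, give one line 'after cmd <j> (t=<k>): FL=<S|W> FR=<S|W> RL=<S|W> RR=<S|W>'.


after cmd 1 (t=24): FL=S FR=S RL=W RR=W
after cmd 2 (t=40): FL=W FR=W RL=W RR=W
after cmd 3 (t=54): FL=W FR=W RL=S RR=S
after cmd 4 (t=58): FL=W FR=W RL=S RR=W
after cmd 5 (t=69): FL=W FR=S RL=W RR=W
after cmd 6 (t=79): FL=W FR=W RL=S RR=S
after cmd 7 (t=92): FL=W FR=S RL=W RR=W

start t=20: FL=W FR=S RL=W RR=W
cmd 1: advance +4 → t=24, phase=(2,5,20,23) → FL=S FR=S RL=W RR=W
cmd 2: advance +16 → t=40, phase=(18,21,12,15) → FL=W FR=W RL=W RR=W
cmd 3: advance +14 → t=54, phase=(8,11,2,5) → FL=W FR=W RL=S RR=S
cmd 4: advance +4 → t=58, phase=(12,15,6,9) → FL=W FR=W RL=S RR=W
cmd 5: advance +11 → t=69, phase=(23,2,17,20) → FL=W FR=S RL=W RR=W
cmd 6: advance +10 → t=79, phase=(9,12,3,6) → FL=W FR=W RL=S RR=S
cmd 7: advance +13 → t=92, phase=(22,1,16,19) → FL=W FR=S RL=W RR=W


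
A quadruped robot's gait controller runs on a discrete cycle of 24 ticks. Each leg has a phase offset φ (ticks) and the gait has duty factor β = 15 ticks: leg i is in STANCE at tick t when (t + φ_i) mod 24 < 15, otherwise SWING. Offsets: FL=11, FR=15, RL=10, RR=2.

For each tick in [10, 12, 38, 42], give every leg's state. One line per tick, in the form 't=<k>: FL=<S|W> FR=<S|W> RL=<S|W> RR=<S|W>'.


t=10: FL=W FR=S RL=W RR=S
t=12: FL=W FR=S RL=W RR=S
t=38: FL=S FR=S RL=S RR=W
t=42: FL=S FR=S RL=S RR=W

t=10: phase=(21,1,20,12) vs β=15 → FL=W FR=S RL=W RR=S
t=12: phase=(23,3,22,14) vs β=15 → FL=W FR=S RL=W RR=S
t=38: phase=(1,5,0,16) vs β=15 → FL=S FR=S RL=S RR=W
t=42: phase=(5,9,4,20) vs β=15 → FL=S FR=S RL=S RR=W


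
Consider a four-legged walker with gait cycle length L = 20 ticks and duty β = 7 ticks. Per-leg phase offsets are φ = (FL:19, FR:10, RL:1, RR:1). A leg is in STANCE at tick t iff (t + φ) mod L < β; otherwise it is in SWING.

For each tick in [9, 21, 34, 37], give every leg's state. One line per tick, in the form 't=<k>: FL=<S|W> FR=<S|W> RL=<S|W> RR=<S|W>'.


t=9: phase=(8,19,10,10) vs β=7 → FL=W FR=W RL=W RR=W
t=21: phase=(0,11,2,2) vs β=7 → FL=S FR=W RL=S RR=S
t=34: phase=(13,4,15,15) vs β=7 → FL=W FR=S RL=W RR=W
t=37: phase=(16,7,18,18) vs β=7 → FL=W FR=W RL=W RR=W

t=9: FL=W FR=W RL=W RR=W
t=21: FL=S FR=W RL=S RR=S
t=34: FL=W FR=S RL=W RR=W
t=37: FL=W FR=W RL=W RR=W


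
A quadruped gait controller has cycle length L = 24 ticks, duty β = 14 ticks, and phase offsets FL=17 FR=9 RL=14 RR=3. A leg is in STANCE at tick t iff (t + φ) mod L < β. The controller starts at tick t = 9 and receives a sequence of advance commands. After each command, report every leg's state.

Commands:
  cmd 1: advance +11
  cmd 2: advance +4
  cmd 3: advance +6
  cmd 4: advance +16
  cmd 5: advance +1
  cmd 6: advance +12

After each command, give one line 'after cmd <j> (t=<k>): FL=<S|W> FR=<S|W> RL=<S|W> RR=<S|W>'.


after cmd 1 (t=20): FL=S FR=S RL=S RR=W
after cmd 2 (t=24): FL=W FR=S RL=W RR=S
after cmd 3 (t=30): FL=W FR=W RL=W RR=S
after cmd 4 (t=46): FL=W FR=S RL=S RR=S
after cmd 5 (t=47): FL=W FR=S RL=S RR=S
after cmd 6 (t=59): FL=S FR=W RL=S RR=W

start t=9: FL=S FR=W RL=W RR=S
cmd 1: advance +11 → t=20, phase=(13,5,10,23) → FL=S FR=S RL=S RR=W
cmd 2: advance +4 → t=24, phase=(17,9,14,3) → FL=W FR=S RL=W RR=S
cmd 3: advance +6 → t=30, phase=(23,15,20,9) → FL=W FR=W RL=W RR=S
cmd 4: advance +16 → t=46, phase=(15,7,12,1) → FL=W FR=S RL=S RR=S
cmd 5: advance +1 → t=47, phase=(16,8,13,2) → FL=W FR=S RL=S RR=S
cmd 6: advance +12 → t=59, phase=(4,20,1,14) → FL=S FR=W RL=S RR=W


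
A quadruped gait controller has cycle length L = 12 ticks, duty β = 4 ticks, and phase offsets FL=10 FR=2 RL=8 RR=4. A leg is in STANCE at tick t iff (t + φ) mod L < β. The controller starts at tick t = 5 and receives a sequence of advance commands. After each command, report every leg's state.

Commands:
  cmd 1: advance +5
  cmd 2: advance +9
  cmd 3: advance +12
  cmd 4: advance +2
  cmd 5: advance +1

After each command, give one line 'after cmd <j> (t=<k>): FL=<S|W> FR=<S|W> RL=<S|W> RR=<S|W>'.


after cmd 1 (t=10): FL=W FR=S RL=W RR=S
after cmd 2 (t=19): FL=W FR=W RL=S RR=W
after cmd 3 (t=31): FL=W FR=W RL=S RR=W
after cmd 4 (t=33): FL=W FR=W RL=W RR=S
after cmd 5 (t=34): FL=W FR=S RL=W RR=S

start t=5: FL=S FR=W RL=S RR=W
cmd 1: advance +5 → t=10, phase=(8,0,6,2) → FL=W FR=S RL=W RR=S
cmd 2: advance +9 → t=19, phase=(5,9,3,11) → FL=W FR=W RL=S RR=W
cmd 3: advance +12 → t=31, phase=(5,9,3,11) → FL=W FR=W RL=S RR=W
cmd 4: advance +2 → t=33, phase=(7,11,5,1) → FL=W FR=W RL=W RR=S
cmd 5: advance +1 → t=34, phase=(8,0,6,2) → FL=W FR=S RL=W RR=S


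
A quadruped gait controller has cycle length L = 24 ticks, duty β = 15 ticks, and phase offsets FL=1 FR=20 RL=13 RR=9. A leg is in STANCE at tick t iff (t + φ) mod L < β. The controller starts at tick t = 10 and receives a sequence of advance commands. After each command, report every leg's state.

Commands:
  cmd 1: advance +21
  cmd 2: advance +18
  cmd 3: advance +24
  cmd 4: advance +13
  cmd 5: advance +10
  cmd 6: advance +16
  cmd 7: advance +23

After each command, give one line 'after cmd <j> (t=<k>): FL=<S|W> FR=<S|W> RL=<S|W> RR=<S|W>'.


after cmd 1 (t=31): FL=S FR=S RL=W RR=W
after cmd 2 (t=49): FL=S FR=W RL=S RR=S
after cmd 3 (t=73): FL=S FR=W RL=S RR=S
after cmd 4 (t=86): FL=W FR=S RL=S RR=W
after cmd 5 (t=96): FL=S FR=W RL=S RR=S
after cmd 6 (t=112): FL=W FR=S RL=S RR=S
after cmd 7 (t=135): FL=W FR=S RL=S RR=S

start t=10: FL=S FR=S RL=W RR=W
cmd 1: advance +21 → t=31, phase=(8,3,20,16) → FL=S FR=S RL=W RR=W
cmd 2: advance +18 → t=49, phase=(2,21,14,10) → FL=S FR=W RL=S RR=S
cmd 3: advance +24 → t=73, phase=(2,21,14,10) → FL=S FR=W RL=S RR=S
cmd 4: advance +13 → t=86, phase=(15,10,3,23) → FL=W FR=S RL=S RR=W
cmd 5: advance +10 → t=96, phase=(1,20,13,9) → FL=S FR=W RL=S RR=S
cmd 6: advance +16 → t=112, phase=(17,12,5,1) → FL=W FR=S RL=S RR=S
cmd 7: advance +23 → t=135, phase=(16,11,4,0) → FL=W FR=S RL=S RR=S


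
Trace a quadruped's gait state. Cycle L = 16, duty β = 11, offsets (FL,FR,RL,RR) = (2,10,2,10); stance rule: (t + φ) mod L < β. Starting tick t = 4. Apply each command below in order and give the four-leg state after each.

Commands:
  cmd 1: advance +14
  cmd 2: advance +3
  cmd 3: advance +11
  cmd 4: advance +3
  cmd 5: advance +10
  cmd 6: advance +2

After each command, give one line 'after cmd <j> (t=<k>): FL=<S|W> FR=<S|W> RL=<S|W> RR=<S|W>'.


start t=4: FL=S FR=W RL=S RR=W
cmd 1: advance +14 → t=18, phase=(4,12,4,12) → FL=S FR=W RL=S RR=W
cmd 2: advance +3 → t=21, phase=(7,15,7,15) → FL=S FR=W RL=S RR=W
cmd 3: advance +11 → t=32, phase=(2,10,2,10) → FL=S FR=S RL=S RR=S
cmd 4: advance +3 → t=35, phase=(5,13,5,13) → FL=S FR=W RL=S RR=W
cmd 5: advance +10 → t=45, phase=(15,7,15,7) → FL=W FR=S RL=W RR=S
cmd 6: advance +2 → t=47, phase=(1,9,1,9) → FL=S FR=S RL=S RR=S

after cmd 1 (t=18): FL=S FR=W RL=S RR=W
after cmd 2 (t=21): FL=S FR=W RL=S RR=W
after cmd 3 (t=32): FL=S FR=S RL=S RR=S
after cmd 4 (t=35): FL=S FR=W RL=S RR=W
after cmd 5 (t=45): FL=W FR=S RL=W RR=S
after cmd 6 (t=47): FL=S FR=S RL=S RR=S


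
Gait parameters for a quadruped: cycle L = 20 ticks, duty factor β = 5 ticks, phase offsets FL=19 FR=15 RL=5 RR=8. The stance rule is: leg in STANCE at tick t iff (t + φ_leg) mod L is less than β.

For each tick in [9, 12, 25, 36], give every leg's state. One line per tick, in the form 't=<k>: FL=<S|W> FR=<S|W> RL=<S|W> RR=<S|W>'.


t=9: FL=W FR=S RL=W RR=W
t=12: FL=W FR=W RL=W RR=S
t=25: FL=S FR=S RL=W RR=W
t=36: FL=W FR=W RL=S RR=S

t=9: phase=(8,4,14,17) vs β=5 → FL=W FR=S RL=W RR=W
t=12: phase=(11,7,17,0) vs β=5 → FL=W FR=W RL=W RR=S
t=25: phase=(4,0,10,13) vs β=5 → FL=S FR=S RL=W RR=W
t=36: phase=(15,11,1,4) vs β=5 → FL=W FR=W RL=S RR=S


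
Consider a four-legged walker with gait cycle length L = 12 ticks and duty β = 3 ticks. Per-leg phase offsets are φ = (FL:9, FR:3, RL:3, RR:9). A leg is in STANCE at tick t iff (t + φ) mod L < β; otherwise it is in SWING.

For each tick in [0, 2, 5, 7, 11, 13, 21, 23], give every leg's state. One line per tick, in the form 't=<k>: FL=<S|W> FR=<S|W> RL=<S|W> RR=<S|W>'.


t=0: phase=(9,3,3,9) vs β=3 → FL=W FR=W RL=W RR=W
t=2: phase=(11,5,5,11) vs β=3 → FL=W FR=W RL=W RR=W
t=5: phase=(2,8,8,2) vs β=3 → FL=S FR=W RL=W RR=S
t=7: phase=(4,10,10,4) vs β=3 → FL=W FR=W RL=W RR=W
t=11: phase=(8,2,2,8) vs β=3 → FL=W FR=S RL=S RR=W
t=13: phase=(10,4,4,10) vs β=3 → FL=W FR=W RL=W RR=W
t=21: phase=(6,0,0,6) vs β=3 → FL=W FR=S RL=S RR=W
t=23: phase=(8,2,2,8) vs β=3 → FL=W FR=S RL=S RR=W

t=0: FL=W FR=W RL=W RR=W
t=2: FL=W FR=W RL=W RR=W
t=5: FL=S FR=W RL=W RR=S
t=7: FL=W FR=W RL=W RR=W
t=11: FL=W FR=S RL=S RR=W
t=13: FL=W FR=W RL=W RR=W
t=21: FL=W FR=S RL=S RR=W
t=23: FL=W FR=S RL=S RR=W


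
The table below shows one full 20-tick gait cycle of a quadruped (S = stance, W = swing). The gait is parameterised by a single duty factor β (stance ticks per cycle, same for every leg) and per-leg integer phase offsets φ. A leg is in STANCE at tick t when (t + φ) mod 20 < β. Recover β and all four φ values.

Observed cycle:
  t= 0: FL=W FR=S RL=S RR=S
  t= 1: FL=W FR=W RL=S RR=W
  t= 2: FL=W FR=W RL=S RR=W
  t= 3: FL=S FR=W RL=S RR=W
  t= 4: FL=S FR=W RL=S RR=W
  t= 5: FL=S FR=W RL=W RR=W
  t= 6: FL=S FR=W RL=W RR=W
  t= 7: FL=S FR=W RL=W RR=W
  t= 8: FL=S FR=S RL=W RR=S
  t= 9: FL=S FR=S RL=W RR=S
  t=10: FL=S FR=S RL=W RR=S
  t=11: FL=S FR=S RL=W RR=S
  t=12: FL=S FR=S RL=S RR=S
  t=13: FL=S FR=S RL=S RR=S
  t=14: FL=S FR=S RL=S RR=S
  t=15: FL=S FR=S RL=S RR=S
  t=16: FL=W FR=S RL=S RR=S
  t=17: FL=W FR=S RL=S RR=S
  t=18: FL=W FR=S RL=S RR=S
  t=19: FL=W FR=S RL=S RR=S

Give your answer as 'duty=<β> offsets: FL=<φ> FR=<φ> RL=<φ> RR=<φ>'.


duty β = stance ticks per leg = 13
FL: stance ticks = 13; W→S at t=3 → φ=17
FR: stance ticks = 13; W→S at t=8 → φ=12
RL: stance ticks = 13; W→S at t=12 → φ=8
RR: stance ticks = 13; W→S at t=8 → φ=12

duty=13 offsets: FL=17 FR=12 RL=8 RR=12


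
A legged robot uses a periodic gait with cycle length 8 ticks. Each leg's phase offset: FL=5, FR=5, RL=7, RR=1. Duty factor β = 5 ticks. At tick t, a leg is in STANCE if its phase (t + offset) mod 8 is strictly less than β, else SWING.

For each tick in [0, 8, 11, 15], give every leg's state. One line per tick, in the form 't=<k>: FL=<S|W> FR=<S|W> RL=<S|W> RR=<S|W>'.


t=0: FL=W FR=W RL=W RR=S
t=8: FL=W FR=W RL=W RR=S
t=11: FL=S FR=S RL=S RR=S
t=15: FL=S FR=S RL=W RR=S

t=0: phase=(5,5,7,1) vs β=5 → FL=W FR=W RL=W RR=S
t=8: phase=(5,5,7,1) vs β=5 → FL=W FR=W RL=W RR=S
t=11: phase=(0,0,2,4) vs β=5 → FL=S FR=S RL=S RR=S
t=15: phase=(4,4,6,0) vs β=5 → FL=S FR=S RL=W RR=S


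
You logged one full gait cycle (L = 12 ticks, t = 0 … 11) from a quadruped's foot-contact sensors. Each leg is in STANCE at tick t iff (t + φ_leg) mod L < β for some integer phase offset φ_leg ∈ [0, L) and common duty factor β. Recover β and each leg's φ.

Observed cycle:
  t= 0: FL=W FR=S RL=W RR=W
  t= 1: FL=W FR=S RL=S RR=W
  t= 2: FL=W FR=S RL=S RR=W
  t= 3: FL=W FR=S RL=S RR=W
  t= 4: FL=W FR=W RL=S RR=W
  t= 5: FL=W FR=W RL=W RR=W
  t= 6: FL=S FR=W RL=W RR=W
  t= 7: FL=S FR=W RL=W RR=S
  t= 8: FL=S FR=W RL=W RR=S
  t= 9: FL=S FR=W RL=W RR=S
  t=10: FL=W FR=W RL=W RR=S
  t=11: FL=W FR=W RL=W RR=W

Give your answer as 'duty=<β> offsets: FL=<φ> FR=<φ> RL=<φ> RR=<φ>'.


duty=4 offsets: FL=6 FR=0 RL=11 RR=5

duty β = stance ticks per leg = 4
FL: stance ticks = 4; W→S at t=6 → φ=6
FR: stance ticks = 4; W→S at t=0 → φ=0
RL: stance ticks = 4; W→S at t=1 → φ=11
RR: stance ticks = 4; W→S at t=7 → φ=5


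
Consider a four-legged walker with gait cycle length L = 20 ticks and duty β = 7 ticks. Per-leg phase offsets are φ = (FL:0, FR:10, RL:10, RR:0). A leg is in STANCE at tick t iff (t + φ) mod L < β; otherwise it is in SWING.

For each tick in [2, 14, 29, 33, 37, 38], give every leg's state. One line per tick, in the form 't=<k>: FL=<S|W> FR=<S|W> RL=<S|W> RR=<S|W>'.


t=2: FL=S FR=W RL=W RR=S
t=14: FL=W FR=S RL=S RR=W
t=29: FL=W FR=W RL=W RR=W
t=33: FL=W FR=S RL=S RR=W
t=37: FL=W FR=W RL=W RR=W
t=38: FL=W FR=W RL=W RR=W

t=2: phase=(2,12,12,2) vs β=7 → FL=S FR=W RL=W RR=S
t=14: phase=(14,4,4,14) vs β=7 → FL=W FR=S RL=S RR=W
t=29: phase=(9,19,19,9) vs β=7 → FL=W FR=W RL=W RR=W
t=33: phase=(13,3,3,13) vs β=7 → FL=W FR=S RL=S RR=W
t=37: phase=(17,7,7,17) vs β=7 → FL=W FR=W RL=W RR=W
t=38: phase=(18,8,8,18) vs β=7 → FL=W FR=W RL=W RR=W


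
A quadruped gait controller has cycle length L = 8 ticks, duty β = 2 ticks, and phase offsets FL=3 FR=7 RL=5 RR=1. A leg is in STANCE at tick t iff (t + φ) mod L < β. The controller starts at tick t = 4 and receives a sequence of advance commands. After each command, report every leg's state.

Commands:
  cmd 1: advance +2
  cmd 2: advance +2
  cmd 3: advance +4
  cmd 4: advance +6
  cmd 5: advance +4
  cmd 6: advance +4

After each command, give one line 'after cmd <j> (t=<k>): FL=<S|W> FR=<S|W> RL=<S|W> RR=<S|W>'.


start t=4: FL=W FR=W RL=S RR=W
cmd 1: advance +2 → t=6, phase=(1,5,3,7) → FL=S FR=W RL=W RR=W
cmd 2: advance +2 → t=8, phase=(3,7,5,1) → FL=W FR=W RL=W RR=S
cmd 3: advance +4 → t=12, phase=(7,3,1,5) → FL=W FR=W RL=S RR=W
cmd 4: advance +6 → t=18, phase=(5,1,7,3) → FL=W FR=S RL=W RR=W
cmd 5: advance +4 → t=22, phase=(1,5,3,7) → FL=S FR=W RL=W RR=W
cmd 6: advance +4 → t=26, phase=(5,1,7,3) → FL=W FR=S RL=W RR=W

after cmd 1 (t=6): FL=S FR=W RL=W RR=W
after cmd 2 (t=8): FL=W FR=W RL=W RR=S
after cmd 3 (t=12): FL=W FR=W RL=S RR=W
after cmd 4 (t=18): FL=W FR=S RL=W RR=W
after cmd 5 (t=22): FL=S FR=W RL=W RR=W
after cmd 6 (t=26): FL=W FR=S RL=W RR=W


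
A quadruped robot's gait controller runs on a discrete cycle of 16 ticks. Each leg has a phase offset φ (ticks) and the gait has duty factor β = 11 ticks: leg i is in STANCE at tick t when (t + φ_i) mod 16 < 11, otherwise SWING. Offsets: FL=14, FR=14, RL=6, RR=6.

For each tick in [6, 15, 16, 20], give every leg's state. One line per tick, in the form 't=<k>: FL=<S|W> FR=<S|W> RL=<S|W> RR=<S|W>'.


t=6: FL=S FR=S RL=W RR=W
t=15: FL=W FR=W RL=S RR=S
t=16: FL=W FR=W RL=S RR=S
t=20: FL=S FR=S RL=S RR=S

t=6: phase=(4,4,12,12) vs β=11 → FL=S FR=S RL=W RR=W
t=15: phase=(13,13,5,5) vs β=11 → FL=W FR=W RL=S RR=S
t=16: phase=(14,14,6,6) vs β=11 → FL=W FR=W RL=S RR=S
t=20: phase=(2,2,10,10) vs β=11 → FL=S FR=S RL=S RR=S


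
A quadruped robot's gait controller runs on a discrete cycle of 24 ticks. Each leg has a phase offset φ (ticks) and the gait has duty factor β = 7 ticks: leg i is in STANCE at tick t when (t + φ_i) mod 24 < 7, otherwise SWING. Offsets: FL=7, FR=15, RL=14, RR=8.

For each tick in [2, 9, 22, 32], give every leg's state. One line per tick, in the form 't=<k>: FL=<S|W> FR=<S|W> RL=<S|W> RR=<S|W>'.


t=2: FL=W FR=W RL=W RR=W
t=9: FL=W FR=S RL=W RR=W
t=22: FL=S FR=W RL=W RR=S
t=32: FL=W FR=W RL=W RR=W

t=2: phase=(9,17,16,10) vs β=7 → FL=W FR=W RL=W RR=W
t=9: phase=(16,0,23,17) vs β=7 → FL=W FR=S RL=W RR=W
t=22: phase=(5,13,12,6) vs β=7 → FL=S FR=W RL=W RR=S
t=32: phase=(15,23,22,16) vs β=7 → FL=W FR=W RL=W RR=W


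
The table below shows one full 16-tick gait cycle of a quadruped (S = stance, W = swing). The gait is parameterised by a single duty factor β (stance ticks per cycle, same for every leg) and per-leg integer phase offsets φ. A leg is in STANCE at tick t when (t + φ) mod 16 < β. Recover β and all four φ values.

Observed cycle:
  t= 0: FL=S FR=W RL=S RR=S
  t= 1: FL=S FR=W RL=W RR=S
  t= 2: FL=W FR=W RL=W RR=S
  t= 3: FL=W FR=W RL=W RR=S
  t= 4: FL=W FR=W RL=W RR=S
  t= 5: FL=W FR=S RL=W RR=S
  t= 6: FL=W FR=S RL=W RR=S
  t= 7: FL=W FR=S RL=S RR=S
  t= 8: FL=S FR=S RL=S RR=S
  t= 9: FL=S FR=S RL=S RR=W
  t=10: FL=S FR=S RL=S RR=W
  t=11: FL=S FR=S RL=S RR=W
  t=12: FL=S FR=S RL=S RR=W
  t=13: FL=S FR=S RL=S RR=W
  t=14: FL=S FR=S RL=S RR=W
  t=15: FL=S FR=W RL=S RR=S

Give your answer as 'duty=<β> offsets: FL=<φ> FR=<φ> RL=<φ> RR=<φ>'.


duty=10 offsets: FL=8 FR=11 RL=9 RR=1

duty β = stance ticks per leg = 10
FL: stance ticks = 10; W→S at t=8 → φ=8
FR: stance ticks = 10; W→S at t=5 → φ=11
RL: stance ticks = 10; W→S at t=7 → φ=9
RR: stance ticks = 10; W→S at t=15 → φ=1


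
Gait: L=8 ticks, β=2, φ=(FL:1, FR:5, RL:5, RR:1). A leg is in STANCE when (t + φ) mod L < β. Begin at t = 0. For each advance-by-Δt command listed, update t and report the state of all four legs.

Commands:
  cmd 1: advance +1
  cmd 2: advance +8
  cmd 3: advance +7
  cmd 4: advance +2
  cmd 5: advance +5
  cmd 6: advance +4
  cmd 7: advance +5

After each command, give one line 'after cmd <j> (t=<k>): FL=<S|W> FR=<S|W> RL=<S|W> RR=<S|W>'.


start t=0: FL=S FR=W RL=W RR=S
cmd 1: advance +1 → t=1, phase=(2,6,6,2) → FL=W FR=W RL=W RR=W
cmd 2: advance +8 → t=9, phase=(2,6,6,2) → FL=W FR=W RL=W RR=W
cmd 3: advance +7 → t=16, phase=(1,5,5,1) → FL=S FR=W RL=W RR=S
cmd 4: advance +2 → t=18, phase=(3,7,7,3) → FL=W FR=W RL=W RR=W
cmd 5: advance +5 → t=23, phase=(0,4,4,0) → FL=S FR=W RL=W RR=S
cmd 6: advance +4 → t=27, phase=(4,0,0,4) → FL=W FR=S RL=S RR=W
cmd 7: advance +5 → t=32, phase=(1,5,5,1) → FL=S FR=W RL=W RR=S

after cmd 1 (t=1): FL=W FR=W RL=W RR=W
after cmd 2 (t=9): FL=W FR=W RL=W RR=W
after cmd 3 (t=16): FL=S FR=W RL=W RR=S
after cmd 4 (t=18): FL=W FR=W RL=W RR=W
after cmd 5 (t=23): FL=S FR=W RL=W RR=S
after cmd 6 (t=27): FL=W FR=S RL=S RR=W
after cmd 7 (t=32): FL=S FR=W RL=W RR=S


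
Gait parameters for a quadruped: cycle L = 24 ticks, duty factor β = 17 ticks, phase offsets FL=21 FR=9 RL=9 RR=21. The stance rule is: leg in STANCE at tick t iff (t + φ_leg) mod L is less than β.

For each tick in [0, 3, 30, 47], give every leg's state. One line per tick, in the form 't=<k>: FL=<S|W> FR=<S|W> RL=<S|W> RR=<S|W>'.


t=0: phase=(21,9,9,21) vs β=17 → FL=W FR=S RL=S RR=W
t=3: phase=(0,12,12,0) vs β=17 → FL=S FR=S RL=S RR=S
t=30: phase=(3,15,15,3) vs β=17 → FL=S FR=S RL=S RR=S
t=47: phase=(20,8,8,20) vs β=17 → FL=W FR=S RL=S RR=W

t=0: FL=W FR=S RL=S RR=W
t=3: FL=S FR=S RL=S RR=S
t=30: FL=S FR=S RL=S RR=S
t=47: FL=W FR=S RL=S RR=W


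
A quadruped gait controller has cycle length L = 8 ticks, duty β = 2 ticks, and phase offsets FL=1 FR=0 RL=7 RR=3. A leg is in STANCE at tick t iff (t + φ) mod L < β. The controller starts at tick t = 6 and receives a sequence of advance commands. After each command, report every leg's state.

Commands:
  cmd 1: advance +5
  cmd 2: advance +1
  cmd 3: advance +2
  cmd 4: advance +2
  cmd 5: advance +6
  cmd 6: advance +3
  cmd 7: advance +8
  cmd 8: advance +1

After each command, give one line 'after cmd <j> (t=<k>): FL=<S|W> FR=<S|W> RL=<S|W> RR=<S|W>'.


after cmd 1 (t=11): FL=W FR=W RL=W RR=W
after cmd 2 (t=12): FL=W FR=W RL=W RR=W
after cmd 3 (t=14): FL=W FR=W RL=W RR=S
after cmd 4 (t=16): FL=S FR=S RL=W RR=W
after cmd 5 (t=22): FL=W FR=W RL=W RR=S
after cmd 6 (t=25): FL=W FR=S RL=S RR=W
after cmd 7 (t=33): FL=W FR=S RL=S RR=W
after cmd 8 (t=34): FL=W FR=W RL=S RR=W

start t=6: FL=W FR=W RL=W RR=S
cmd 1: advance +5 → t=11, phase=(4,3,2,6) → FL=W FR=W RL=W RR=W
cmd 2: advance +1 → t=12, phase=(5,4,3,7) → FL=W FR=W RL=W RR=W
cmd 3: advance +2 → t=14, phase=(7,6,5,1) → FL=W FR=W RL=W RR=S
cmd 4: advance +2 → t=16, phase=(1,0,7,3) → FL=S FR=S RL=W RR=W
cmd 5: advance +6 → t=22, phase=(7,6,5,1) → FL=W FR=W RL=W RR=S
cmd 6: advance +3 → t=25, phase=(2,1,0,4) → FL=W FR=S RL=S RR=W
cmd 7: advance +8 → t=33, phase=(2,1,0,4) → FL=W FR=S RL=S RR=W
cmd 8: advance +1 → t=34, phase=(3,2,1,5) → FL=W FR=W RL=S RR=W


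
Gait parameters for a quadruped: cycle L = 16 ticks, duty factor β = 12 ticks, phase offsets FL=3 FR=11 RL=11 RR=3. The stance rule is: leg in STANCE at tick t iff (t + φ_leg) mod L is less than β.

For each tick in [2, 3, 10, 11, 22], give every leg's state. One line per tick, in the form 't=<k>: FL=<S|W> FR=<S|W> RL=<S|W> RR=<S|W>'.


t=2: phase=(5,13,13,5) vs β=12 → FL=S FR=W RL=W RR=S
t=3: phase=(6,14,14,6) vs β=12 → FL=S FR=W RL=W RR=S
t=10: phase=(13,5,5,13) vs β=12 → FL=W FR=S RL=S RR=W
t=11: phase=(14,6,6,14) vs β=12 → FL=W FR=S RL=S RR=W
t=22: phase=(9,1,1,9) vs β=12 → FL=S FR=S RL=S RR=S

t=2: FL=S FR=W RL=W RR=S
t=3: FL=S FR=W RL=W RR=S
t=10: FL=W FR=S RL=S RR=W
t=11: FL=W FR=S RL=S RR=W
t=22: FL=S FR=S RL=S RR=S


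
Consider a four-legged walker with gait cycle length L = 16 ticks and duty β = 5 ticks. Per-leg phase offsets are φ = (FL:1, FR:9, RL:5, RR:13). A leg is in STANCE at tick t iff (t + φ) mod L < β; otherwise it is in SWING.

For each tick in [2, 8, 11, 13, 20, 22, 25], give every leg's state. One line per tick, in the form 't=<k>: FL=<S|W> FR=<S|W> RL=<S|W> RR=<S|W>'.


t=2: phase=(3,11,7,15) vs β=5 → FL=S FR=W RL=W RR=W
t=8: phase=(9,1,13,5) vs β=5 → FL=W FR=S RL=W RR=W
t=11: phase=(12,4,0,8) vs β=5 → FL=W FR=S RL=S RR=W
t=13: phase=(14,6,2,10) vs β=5 → FL=W FR=W RL=S RR=W
t=20: phase=(5,13,9,1) vs β=5 → FL=W FR=W RL=W RR=S
t=22: phase=(7,15,11,3) vs β=5 → FL=W FR=W RL=W RR=S
t=25: phase=(10,2,14,6) vs β=5 → FL=W FR=S RL=W RR=W

t=2: FL=S FR=W RL=W RR=W
t=8: FL=W FR=S RL=W RR=W
t=11: FL=W FR=S RL=S RR=W
t=13: FL=W FR=W RL=S RR=W
t=20: FL=W FR=W RL=W RR=S
t=22: FL=W FR=W RL=W RR=S
t=25: FL=W FR=S RL=W RR=W


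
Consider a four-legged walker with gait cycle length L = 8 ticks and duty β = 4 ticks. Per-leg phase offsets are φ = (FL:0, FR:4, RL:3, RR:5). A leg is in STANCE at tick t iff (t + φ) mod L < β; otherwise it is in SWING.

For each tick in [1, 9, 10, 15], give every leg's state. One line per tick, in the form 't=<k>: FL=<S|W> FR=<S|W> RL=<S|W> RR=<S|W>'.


t=1: FL=S FR=W RL=W RR=W
t=9: FL=S FR=W RL=W RR=W
t=10: FL=S FR=W RL=W RR=W
t=15: FL=W FR=S RL=S RR=W

t=1: phase=(1,5,4,6) vs β=4 → FL=S FR=W RL=W RR=W
t=9: phase=(1,5,4,6) vs β=4 → FL=S FR=W RL=W RR=W
t=10: phase=(2,6,5,7) vs β=4 → FL=S FR=W RL=W RR=W
t=15: phase=(7,3,2,4) vs β=4 → FL=W FR=S RL=S RR=W


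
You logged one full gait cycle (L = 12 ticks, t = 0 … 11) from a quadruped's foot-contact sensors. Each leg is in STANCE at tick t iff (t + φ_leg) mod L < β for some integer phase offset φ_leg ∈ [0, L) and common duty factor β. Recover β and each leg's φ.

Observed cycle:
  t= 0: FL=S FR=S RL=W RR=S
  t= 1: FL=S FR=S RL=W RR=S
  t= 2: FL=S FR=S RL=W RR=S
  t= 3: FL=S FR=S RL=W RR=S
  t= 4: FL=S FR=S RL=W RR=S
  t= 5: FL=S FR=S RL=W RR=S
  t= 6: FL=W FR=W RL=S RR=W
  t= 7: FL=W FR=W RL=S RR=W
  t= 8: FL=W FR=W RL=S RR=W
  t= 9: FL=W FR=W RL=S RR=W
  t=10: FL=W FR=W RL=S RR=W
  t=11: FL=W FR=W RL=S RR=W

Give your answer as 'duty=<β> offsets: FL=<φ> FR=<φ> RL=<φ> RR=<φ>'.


duty β = stance ticks per leg = 6
FL: stance ticks = 6; W→S at t=0 → φ=0
FR: stance ticks = 6; W→S at t=0 → φ=0
RL: stance ticks = 6; W→S at t=6 → φ=6
RR: stance ticks = 6; W→S at t=0 → φ=0

duty=6 offsets: FL=0 FR=0 RL=6 RR=0


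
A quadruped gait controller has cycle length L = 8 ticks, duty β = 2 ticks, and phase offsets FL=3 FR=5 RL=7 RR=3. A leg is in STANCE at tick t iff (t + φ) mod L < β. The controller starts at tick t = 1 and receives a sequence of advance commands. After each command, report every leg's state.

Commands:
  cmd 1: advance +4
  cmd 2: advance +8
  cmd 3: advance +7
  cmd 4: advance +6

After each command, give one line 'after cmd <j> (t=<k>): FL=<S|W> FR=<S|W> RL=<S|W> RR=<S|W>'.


after cmd 1 (t=5): FL=S FR=W RL=W RR=S
after cmd 2 (t=13): FL=S FR=W RL=W RR=S
after cmd 3 (t=20): FL=W FR=S RL=W RR=W
after cmd 4 (t=26): FL=W FR=W RL=S RR=W

start t=1: FL=W FR=W RL=S RR=W
cmd 1: advance +4 → t=5, phase=(0,2,4,0) → FL=S FR=W RL=W RR=S
cmd 2: advance +8 → t=13, phase=(0,2,4,0) → FL=S FR=W RL=W RR=S
cmd 3: advance +7 → t=20, phase=(7,1,3,7) → FL=W FR=S RL=W RR=W
cmd 4: advance +6 → t=26, phase=(5,7,1,5) → FL=W FR=W RL=S RR=W


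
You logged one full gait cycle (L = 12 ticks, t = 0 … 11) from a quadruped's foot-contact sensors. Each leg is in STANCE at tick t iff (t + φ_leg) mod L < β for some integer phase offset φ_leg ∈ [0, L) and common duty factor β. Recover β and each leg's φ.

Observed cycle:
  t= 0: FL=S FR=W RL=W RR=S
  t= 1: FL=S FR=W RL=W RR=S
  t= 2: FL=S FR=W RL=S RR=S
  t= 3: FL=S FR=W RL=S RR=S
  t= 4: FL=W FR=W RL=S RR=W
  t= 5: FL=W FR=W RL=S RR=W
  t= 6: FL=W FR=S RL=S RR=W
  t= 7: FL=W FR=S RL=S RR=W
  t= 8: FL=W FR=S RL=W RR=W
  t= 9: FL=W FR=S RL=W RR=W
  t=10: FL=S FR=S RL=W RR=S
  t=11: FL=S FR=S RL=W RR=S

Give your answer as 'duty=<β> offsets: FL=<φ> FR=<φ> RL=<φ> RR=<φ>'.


duty=6 offsets: FL=2 FR=6 RL=10 RR=2

duty β = stance ticks per leg = 6
FL: stance ticks = 6; W→S at t=10 → φ=2
FR: stance ticks = 6; W→S at t=6 → φ=6
RL: stance ticks = 6; W→S at t=2 → φ=10
RR: stance ticks = 6; W→S at t=10 → φ=2


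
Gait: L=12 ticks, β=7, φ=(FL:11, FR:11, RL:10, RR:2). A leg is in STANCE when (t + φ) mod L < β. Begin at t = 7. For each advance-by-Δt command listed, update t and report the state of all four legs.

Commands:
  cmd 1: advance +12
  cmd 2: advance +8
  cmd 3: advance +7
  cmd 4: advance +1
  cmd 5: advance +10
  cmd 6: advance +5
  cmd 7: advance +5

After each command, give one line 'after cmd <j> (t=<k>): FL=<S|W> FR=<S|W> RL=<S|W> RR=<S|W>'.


after cmd 1 (t=19): FL=S FR=S RL=S RR=W
after cmd 2 (t=27): FL=S FR=S RL=S RR=S
after cmd 3 (t=34): FL=W FR=W RL=W RR=S
after cmd 4 (t=35): FL=W FR=W RL=W RR=S
after cmd 5 (t=45): FL=W FR=W RL=W RR=W
after cmd 6 (t=50): FL=S FR=S RL=S RR=S
after cmd 7 (t=55): FL=S FR=S RL=S RR=W

start t=7: FL=S FR=S RL=S RR=W
cmd 1: advance +12 → t=19, phase=(6,6,5,9) → FL=S FR=S RL=S RR=W
cmd 2: advance +8 → t=27, phase=(2,2,1,5) → FL=S FR=S RL=S RR=S
cmd 3: advance +7 → t=34, phase=(9,9,8,0) → FL=W FR=W RL=W RR=S
cmd 4: advance +1 → t=35, phase=(10,10,9,1) → FL=W FR=W RL=W RR=S
cmd 5: advance +10 → t=45, phase=(8,8,7,11) → FL=W FR=W RL=W RR=W
cmd 6: advance +5 → t=50, phase=(1,1,0,4) → FL=S FR=S RL=S RR=S
cmd 7: advance +5 → t=55, phase=(6,6,5,9) → FL=S FR=S RL=S RR=W


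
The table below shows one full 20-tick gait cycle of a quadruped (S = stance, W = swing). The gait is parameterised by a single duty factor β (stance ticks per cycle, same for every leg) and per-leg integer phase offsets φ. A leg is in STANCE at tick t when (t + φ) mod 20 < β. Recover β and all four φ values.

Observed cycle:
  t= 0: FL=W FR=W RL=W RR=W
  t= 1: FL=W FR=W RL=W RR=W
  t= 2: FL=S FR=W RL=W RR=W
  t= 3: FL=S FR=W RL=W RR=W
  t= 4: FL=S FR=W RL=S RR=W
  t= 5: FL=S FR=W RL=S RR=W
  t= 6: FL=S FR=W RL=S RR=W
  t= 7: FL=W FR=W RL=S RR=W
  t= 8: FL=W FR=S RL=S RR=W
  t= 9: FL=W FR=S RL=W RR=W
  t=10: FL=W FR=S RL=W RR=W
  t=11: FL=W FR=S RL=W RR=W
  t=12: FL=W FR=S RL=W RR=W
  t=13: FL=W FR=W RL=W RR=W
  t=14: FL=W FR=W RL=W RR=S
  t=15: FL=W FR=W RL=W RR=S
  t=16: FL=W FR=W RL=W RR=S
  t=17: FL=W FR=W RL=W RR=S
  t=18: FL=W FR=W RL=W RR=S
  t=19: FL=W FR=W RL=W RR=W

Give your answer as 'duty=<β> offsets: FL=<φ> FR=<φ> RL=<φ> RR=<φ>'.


duty=5 offsets: FL=18 FR=12 RL=16 RR=6

duty β = stance ticks per leg = 5
FL: stance ticks = 5; W→S at t=2 → φ=18
FR: stance ticks = 5; W→S at t=8 → φ=12
RL: stance ticks = 5; W→S at t=4 → φ=16
RR: stance ticks = 5; W→S at t=14 → φ=6


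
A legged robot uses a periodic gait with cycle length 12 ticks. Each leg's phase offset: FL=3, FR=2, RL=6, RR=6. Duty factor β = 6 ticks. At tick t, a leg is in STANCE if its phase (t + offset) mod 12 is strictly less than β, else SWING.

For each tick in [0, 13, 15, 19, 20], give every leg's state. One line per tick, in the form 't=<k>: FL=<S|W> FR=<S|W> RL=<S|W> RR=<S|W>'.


t=0: phase=(3,2,6,6) vs β=6 → FL=S FR=S RL=W RR=W
t=13: phase=(4,3,7,7) vs β=6 → FL=S FR=S RL=W RR=W
t=15: phase=(6,5,9,9) vs β=6 → FL=W FR=S RL=W RR=W
t=19: phase=(10,9,1,1) vs β=6 → FL=W FR=W RL=S RR=S
t=20: phase=(11,10,2,2) vs β=6 → FL=W FR=W RL=S RR=S

t=0: FL=S FR=S RL=W RR=W
t=13: FL=S FR=S RL=W RR=W
t=15: FL=W FR=S RL=W RR=W
t=19: FL=W FR=W RL=S RR=S
t=20: FL=W FR=W RL=S RR=S


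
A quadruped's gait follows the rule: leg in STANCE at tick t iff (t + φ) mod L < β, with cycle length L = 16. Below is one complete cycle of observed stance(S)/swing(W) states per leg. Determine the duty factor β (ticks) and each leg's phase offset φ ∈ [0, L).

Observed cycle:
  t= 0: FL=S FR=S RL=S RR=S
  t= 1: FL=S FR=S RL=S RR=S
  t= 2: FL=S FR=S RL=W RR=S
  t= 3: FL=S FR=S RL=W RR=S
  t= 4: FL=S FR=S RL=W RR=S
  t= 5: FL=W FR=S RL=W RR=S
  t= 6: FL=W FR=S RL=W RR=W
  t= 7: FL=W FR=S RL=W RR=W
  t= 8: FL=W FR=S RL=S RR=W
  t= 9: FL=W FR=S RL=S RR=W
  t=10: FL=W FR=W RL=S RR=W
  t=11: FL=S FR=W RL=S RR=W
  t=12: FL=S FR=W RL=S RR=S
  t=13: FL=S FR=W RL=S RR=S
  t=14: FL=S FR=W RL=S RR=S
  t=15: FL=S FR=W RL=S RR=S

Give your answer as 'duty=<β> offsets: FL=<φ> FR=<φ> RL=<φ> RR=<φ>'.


duty β = stance ticks per leg = 10
FL: stance ticks = 10; W→S at t=11 → φ=5
FR: stance ticks = 10; W→S at t=0 → φ=0
RL: stance ticks = 10; W→S at t=8 → φ=8
RR: stance ticks = 10; W→S at t=12 → φ=4

duty=10 offsets: FL=5 FR=0 RL=8 RR=4


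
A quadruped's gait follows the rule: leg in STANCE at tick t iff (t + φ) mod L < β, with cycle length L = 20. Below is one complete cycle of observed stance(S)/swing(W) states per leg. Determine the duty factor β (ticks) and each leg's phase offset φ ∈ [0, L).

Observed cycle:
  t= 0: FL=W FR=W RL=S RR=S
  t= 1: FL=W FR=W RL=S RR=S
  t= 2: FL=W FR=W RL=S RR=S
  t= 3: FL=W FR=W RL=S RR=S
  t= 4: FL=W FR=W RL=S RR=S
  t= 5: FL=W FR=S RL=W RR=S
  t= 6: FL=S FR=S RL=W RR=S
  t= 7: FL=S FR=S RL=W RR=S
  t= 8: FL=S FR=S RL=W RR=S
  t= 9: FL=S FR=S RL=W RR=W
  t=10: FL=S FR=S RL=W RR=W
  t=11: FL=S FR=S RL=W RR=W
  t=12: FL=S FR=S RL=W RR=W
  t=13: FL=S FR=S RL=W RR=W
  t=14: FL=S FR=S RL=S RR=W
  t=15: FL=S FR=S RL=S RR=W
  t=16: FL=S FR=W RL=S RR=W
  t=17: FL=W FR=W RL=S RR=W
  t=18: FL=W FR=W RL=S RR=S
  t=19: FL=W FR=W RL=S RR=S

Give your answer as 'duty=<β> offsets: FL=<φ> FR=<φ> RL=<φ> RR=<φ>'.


duty β = stance ticks per leg = 11
FL: stance ticks = 11; W→S at t=6 → φ=14
FR: stance ticks = 11; W→S at t=5 → φ=15
RL: stance ticks = 11; W→S at t=14 → φ=6
RR: stance ticks = 11; W→S at t=18 → φ=2

duty=11 offsets: FL=14 FR=15 RL=6 RR=2
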